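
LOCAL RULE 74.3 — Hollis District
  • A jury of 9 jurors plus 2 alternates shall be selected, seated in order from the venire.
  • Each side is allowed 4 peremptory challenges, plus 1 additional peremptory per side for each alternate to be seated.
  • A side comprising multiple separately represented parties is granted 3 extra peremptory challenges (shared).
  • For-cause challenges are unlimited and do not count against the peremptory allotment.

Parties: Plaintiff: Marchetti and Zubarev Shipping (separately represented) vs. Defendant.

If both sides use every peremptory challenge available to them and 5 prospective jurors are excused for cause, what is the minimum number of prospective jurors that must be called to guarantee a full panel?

31

Seats to fill: 9 + 2 alternates = 11.
Peremptories — Plaintiff: 4 + 1×2 + 3 = 9; Defendant: 4 + 1×2 = 6; total 15.
For-cause removals: 5.
Minimum venire: 11 + 15 + 5 = 31.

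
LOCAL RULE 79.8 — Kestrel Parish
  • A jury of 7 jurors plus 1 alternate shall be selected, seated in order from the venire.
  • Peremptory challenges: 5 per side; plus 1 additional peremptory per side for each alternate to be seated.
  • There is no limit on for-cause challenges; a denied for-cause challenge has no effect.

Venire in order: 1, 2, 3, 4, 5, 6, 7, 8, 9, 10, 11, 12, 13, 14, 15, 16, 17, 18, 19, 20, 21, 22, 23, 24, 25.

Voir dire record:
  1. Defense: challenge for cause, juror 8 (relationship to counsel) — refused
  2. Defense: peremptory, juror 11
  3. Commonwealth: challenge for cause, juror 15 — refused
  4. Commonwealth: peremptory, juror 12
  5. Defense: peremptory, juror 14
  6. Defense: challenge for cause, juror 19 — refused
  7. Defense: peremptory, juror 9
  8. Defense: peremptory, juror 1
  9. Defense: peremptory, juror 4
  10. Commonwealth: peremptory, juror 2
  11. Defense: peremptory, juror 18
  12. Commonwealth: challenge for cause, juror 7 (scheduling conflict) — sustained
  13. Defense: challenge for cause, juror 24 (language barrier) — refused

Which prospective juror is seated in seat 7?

Removed: #1, #2, #4, #7, #9, #11, #12, #14, #18. (#8, #15, #19, #24 stay — for-cause denied.)
Seating in order: seats 1–7 → #3, #5, #6, #8, #10, #13, #15; alternates → #16.
So seat 7 is #15.

15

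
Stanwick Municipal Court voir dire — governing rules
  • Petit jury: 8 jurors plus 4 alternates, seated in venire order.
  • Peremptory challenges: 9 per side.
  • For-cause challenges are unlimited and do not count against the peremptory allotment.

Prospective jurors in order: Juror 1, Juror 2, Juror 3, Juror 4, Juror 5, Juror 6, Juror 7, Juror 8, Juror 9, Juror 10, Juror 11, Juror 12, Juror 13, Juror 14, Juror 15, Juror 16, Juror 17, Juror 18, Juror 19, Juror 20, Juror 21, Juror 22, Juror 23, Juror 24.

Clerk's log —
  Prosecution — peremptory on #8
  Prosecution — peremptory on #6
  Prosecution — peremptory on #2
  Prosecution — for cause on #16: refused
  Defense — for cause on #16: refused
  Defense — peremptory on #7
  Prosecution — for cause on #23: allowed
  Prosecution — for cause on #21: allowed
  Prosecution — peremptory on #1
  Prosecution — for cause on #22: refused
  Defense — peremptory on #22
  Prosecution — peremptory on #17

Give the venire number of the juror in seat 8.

Removed: #1, #2, #6, #7, #8, #17, #21, #22, #23. (#16 stays — for-cause denied.)
Filling seats in venire order through position 8: #3, #4, #5, #9, #10, #11, #12, #13.
So seat 8 is #13.

13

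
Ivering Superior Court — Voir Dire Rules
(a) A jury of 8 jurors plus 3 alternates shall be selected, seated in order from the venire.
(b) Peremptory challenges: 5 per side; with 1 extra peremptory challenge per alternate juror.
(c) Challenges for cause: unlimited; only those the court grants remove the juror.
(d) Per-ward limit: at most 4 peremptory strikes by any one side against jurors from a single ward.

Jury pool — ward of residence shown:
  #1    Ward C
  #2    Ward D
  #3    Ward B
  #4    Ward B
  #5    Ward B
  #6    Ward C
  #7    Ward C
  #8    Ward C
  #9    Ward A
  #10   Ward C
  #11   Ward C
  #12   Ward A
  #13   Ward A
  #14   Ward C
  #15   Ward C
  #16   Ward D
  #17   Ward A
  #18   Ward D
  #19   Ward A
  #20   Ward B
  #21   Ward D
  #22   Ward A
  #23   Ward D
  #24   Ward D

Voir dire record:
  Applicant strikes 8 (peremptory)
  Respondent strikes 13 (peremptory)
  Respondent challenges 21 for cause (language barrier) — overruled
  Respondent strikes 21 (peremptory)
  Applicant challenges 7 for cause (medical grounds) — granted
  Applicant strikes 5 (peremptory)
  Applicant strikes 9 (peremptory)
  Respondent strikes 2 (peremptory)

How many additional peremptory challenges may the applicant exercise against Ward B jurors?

Applicant peremptories so far: #8, #5, #9 — 3 of 8 used, 5 left overall.
Against Ward B: #5 — 1 used; per-ward cap 4 leaves 3.
Binding limit: min(5, 3) = 3.

3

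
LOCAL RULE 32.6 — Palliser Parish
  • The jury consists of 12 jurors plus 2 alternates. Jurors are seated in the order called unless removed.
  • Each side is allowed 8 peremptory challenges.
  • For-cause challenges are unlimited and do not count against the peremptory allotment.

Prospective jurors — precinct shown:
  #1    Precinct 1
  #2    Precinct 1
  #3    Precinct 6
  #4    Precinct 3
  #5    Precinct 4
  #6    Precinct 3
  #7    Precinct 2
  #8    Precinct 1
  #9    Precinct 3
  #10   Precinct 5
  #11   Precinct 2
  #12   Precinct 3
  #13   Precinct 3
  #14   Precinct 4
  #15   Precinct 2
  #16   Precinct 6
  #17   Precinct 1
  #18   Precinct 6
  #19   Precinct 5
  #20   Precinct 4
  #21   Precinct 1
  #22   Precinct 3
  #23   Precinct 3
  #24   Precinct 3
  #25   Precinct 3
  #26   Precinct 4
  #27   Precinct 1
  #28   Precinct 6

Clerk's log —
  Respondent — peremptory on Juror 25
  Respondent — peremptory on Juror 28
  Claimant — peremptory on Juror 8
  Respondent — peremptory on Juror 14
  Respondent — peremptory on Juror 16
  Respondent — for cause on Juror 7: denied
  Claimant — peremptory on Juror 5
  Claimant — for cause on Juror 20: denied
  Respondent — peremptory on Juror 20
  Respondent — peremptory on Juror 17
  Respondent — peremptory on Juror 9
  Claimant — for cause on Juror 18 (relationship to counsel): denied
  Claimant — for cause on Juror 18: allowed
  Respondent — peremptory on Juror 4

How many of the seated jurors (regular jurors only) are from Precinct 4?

0

Removed: #4, #5, #8, #9, #14, #16, #17, #18, #20, #25, #28.
Seated jurors 1–12: #1, #2, #3, #6, #7, #10, #11, #12, #13, #15, #19, #21 (alternates #22, #23 not counted).
None of those are in Precinct 4 → 0.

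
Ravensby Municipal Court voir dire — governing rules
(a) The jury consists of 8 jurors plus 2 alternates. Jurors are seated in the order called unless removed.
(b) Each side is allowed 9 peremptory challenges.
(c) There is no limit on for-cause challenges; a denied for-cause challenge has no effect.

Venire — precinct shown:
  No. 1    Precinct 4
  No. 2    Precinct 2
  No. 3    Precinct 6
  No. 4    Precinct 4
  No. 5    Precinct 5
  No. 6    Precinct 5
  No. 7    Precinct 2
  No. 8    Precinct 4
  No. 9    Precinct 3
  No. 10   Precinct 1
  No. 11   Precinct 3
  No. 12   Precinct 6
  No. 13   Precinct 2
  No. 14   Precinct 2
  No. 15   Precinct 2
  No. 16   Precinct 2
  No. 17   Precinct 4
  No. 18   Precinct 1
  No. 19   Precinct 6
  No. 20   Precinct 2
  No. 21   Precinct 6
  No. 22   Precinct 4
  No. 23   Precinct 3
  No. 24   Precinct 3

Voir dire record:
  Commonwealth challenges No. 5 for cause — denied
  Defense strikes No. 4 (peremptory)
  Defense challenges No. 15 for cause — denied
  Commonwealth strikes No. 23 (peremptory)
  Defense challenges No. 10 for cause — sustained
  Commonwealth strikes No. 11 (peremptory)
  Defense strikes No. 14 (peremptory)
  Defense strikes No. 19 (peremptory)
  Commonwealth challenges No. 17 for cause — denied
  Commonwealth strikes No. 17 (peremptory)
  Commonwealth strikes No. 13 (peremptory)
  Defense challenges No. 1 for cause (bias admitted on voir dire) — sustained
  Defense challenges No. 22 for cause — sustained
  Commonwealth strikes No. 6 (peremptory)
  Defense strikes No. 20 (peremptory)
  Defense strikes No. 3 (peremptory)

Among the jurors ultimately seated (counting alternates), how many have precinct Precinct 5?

Removed: #1, #3, #4, #6, #10, #11, #13, #14, #17, #19, #20, #22, #23.
Seated (10 incl. alternates): #2, #5, #7, #8, #9, #12, #15, #16, #18, #21.
Of those, in Precinct 5: #5 → 1.

1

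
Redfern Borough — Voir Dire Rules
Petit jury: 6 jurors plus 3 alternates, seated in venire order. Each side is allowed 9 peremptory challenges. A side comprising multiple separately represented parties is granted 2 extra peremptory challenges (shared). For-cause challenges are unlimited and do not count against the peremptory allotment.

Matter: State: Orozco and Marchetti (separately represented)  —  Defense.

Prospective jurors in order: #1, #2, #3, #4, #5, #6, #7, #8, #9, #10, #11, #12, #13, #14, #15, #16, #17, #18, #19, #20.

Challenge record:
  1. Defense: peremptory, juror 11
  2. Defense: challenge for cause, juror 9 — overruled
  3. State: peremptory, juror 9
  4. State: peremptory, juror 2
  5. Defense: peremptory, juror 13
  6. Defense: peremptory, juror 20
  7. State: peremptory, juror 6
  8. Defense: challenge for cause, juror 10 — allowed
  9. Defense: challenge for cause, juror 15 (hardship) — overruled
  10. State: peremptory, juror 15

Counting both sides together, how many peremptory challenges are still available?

13

State allotment: 9 base + 2 multi-party = 11. Defense allotment: 9.
State peremptories used: #9, #2, #6, #15 — 4.
Defense peremptories used: #11, #13, #20 — 3 (for-cause on #9, #10, #15 don't count).
Remaining: (11 − 4) + (9 − 3) = 13.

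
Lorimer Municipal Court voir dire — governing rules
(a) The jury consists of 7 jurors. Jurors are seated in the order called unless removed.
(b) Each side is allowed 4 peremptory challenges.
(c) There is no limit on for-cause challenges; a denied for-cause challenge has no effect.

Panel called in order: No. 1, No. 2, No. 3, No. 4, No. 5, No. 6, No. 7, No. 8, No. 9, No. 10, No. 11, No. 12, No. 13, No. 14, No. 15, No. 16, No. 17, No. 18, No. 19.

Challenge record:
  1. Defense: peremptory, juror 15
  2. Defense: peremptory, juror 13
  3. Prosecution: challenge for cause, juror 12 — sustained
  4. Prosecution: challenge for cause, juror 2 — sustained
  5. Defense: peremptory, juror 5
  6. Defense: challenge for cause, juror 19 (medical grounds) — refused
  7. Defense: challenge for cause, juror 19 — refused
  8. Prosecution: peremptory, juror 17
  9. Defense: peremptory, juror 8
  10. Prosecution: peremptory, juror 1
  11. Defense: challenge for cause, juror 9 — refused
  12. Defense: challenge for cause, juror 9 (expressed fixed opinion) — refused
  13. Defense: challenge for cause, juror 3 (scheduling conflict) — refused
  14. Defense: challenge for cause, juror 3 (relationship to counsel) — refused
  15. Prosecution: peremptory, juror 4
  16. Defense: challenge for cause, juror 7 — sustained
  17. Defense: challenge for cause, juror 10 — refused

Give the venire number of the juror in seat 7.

16

Removed: #1, #2, #4, #5, #7, #8, #12, #13, #15, #17. (#3, #9, #10, #19 stay — for-cause denied.)
Seating in order: seats 1–7 → #3, #6, #9, #10, #11, #14, #16.
So seat 7 is #16.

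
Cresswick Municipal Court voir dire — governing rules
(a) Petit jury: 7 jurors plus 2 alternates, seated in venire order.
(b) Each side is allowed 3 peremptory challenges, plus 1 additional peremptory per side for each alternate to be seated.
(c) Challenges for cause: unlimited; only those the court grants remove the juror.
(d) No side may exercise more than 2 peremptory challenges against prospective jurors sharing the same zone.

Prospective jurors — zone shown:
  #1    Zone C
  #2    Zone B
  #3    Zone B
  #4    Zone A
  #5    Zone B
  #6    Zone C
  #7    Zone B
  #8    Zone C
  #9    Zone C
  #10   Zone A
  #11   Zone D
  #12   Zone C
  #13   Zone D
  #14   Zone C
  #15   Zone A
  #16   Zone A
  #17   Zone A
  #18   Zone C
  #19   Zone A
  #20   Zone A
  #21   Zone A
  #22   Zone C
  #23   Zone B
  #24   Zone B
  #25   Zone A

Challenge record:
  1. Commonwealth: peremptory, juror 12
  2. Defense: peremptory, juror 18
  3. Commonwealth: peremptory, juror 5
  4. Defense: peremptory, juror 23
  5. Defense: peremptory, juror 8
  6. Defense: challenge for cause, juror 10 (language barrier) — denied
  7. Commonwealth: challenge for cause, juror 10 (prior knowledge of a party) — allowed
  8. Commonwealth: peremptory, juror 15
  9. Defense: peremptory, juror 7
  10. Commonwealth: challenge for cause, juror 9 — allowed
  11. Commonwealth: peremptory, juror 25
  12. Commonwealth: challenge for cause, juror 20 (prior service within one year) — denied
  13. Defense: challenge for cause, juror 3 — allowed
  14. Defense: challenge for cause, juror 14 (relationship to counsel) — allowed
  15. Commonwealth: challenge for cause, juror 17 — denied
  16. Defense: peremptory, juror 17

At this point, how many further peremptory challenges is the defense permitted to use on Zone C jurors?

0

Defense peremptories so far: #18, #23, #8, #7, #17 — 5 of 5 used, 0 left overall.
Against Zone C: #18, #8 — 2 used; per-zone cap 2 leaves 0.
Binding limit: min(0, 0) = 0.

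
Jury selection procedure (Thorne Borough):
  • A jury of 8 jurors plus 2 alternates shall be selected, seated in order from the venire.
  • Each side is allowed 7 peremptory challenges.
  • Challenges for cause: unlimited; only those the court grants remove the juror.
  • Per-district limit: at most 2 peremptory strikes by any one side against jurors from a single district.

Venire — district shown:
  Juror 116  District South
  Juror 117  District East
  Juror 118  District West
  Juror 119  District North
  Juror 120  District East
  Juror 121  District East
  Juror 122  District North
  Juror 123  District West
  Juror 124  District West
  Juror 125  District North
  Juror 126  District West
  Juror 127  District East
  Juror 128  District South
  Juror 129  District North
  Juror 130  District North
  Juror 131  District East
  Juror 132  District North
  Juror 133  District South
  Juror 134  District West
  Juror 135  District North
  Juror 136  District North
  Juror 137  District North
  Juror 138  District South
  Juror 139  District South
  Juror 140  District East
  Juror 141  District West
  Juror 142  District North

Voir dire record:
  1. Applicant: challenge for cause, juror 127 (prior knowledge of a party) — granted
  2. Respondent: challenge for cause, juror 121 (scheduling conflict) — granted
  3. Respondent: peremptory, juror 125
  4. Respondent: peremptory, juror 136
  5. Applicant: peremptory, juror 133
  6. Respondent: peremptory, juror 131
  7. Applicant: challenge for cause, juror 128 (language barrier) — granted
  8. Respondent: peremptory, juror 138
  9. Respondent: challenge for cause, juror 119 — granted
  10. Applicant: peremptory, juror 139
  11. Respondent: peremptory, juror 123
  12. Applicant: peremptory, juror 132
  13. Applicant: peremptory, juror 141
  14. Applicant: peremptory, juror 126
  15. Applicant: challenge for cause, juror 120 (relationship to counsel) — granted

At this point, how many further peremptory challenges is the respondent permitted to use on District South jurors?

1

Respondent peremptories so far: #125, #136, #131, #138, #123 — 5 of 7 used, 2 left overall.
Against District South: #138 — 1 used; per-district cap 2 leaves 1.
Binding limit: min(2, 1) = 1.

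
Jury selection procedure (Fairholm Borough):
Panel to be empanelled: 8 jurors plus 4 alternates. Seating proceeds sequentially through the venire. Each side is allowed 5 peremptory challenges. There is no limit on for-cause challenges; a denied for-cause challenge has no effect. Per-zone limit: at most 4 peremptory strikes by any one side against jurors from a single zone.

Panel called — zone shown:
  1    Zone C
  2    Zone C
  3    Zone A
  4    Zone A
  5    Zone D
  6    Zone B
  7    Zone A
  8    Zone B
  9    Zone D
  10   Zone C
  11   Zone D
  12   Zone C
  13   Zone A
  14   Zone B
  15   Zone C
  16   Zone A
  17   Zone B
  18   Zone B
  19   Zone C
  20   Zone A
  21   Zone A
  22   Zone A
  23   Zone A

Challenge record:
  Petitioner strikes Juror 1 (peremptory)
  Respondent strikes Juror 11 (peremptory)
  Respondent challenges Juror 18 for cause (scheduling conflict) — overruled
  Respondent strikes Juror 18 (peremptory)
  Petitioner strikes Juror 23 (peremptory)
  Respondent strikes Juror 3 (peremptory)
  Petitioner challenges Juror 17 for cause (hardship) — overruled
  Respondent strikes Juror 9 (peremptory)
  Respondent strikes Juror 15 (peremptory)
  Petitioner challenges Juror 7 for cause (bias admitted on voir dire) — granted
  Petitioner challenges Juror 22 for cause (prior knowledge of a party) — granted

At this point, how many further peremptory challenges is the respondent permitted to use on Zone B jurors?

Respondent peremptories so far: #11, #18, #3, #9, #15 — 5 of 5 used, 0 left overall.
Against Zone B: #18 — 1 used; per-zone cap 4 leaves 3.
Binding limit: min(0, 3) = 0.

0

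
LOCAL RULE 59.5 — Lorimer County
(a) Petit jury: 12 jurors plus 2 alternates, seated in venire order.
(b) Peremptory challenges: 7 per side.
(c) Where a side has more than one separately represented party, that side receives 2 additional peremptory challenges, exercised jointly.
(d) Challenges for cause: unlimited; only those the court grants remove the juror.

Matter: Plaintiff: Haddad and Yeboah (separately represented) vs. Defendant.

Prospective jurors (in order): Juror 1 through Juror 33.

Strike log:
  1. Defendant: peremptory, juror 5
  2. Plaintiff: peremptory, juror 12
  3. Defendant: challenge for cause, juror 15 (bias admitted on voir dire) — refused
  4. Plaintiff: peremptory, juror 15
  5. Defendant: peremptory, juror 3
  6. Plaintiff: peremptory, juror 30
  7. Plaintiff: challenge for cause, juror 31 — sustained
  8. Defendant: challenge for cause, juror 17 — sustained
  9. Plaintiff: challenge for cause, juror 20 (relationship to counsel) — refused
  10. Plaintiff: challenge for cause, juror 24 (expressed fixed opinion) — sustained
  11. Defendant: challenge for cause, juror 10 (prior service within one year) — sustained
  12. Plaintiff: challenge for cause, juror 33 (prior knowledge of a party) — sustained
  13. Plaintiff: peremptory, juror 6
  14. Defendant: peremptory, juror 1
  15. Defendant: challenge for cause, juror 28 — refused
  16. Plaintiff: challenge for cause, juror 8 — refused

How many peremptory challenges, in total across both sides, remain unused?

9

Plaintiff allotment: 7 base + 2 multi-party = 9. Defendant allotment: 7.
Plaintiff peremptories used: #12, #15, #30, #6 — 4 (for-cause on #31, #20, #24, #33, #8 don't count).
Defendant peremptories used: #5, #3, #1 — 3 (for-cause on #15, #17, #10, #28 don't count).
Remaining: (9 − 4) + (7 − 3) = 9.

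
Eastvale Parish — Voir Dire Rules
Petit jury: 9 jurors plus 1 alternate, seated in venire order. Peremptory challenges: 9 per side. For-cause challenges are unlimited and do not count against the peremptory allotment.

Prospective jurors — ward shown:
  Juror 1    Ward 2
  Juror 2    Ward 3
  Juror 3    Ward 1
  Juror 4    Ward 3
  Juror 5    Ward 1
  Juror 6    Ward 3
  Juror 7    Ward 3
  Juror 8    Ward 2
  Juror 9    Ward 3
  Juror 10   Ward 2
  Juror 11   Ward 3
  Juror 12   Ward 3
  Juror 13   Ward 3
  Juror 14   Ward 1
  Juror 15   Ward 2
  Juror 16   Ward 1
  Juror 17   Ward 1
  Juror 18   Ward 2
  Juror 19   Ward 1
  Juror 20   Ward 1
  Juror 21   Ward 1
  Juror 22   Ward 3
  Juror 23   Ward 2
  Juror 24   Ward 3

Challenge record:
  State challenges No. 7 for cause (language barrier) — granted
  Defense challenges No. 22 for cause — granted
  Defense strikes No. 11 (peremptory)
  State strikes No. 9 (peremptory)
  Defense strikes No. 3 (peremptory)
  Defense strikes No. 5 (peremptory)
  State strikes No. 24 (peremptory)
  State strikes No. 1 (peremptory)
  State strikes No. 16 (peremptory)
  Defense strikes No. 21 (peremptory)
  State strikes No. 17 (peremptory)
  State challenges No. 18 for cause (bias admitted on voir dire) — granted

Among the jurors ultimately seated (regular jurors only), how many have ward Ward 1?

1

Removed: #1, #3, #5, #7, #9, #11, #16, #17, #18, #21, #22, #24.
Seated jurors 1–9: #2, #4, #6, #8, #10, #12, #13, #14, #15 (alternates #19 not counted).
Of those, in Ward 1: #14 → 1.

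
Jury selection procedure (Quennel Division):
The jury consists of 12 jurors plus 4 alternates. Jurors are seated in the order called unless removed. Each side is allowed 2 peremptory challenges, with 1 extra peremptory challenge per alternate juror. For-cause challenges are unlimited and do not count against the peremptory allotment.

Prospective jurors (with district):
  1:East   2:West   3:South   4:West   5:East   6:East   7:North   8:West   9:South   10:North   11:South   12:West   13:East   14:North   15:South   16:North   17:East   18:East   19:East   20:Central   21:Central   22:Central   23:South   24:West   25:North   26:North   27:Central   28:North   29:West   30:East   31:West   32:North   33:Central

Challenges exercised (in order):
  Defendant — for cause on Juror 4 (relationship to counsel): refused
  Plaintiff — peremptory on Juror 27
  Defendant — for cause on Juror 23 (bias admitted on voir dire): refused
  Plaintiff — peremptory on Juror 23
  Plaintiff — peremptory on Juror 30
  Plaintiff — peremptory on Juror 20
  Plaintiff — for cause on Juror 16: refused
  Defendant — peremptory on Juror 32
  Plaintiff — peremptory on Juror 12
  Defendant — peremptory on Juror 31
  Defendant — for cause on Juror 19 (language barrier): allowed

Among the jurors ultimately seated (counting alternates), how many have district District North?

Removed: #12, #19, #20, #23, #27, #30, #31, #32.
Seated (16 incl. alternates): #1, #2, #3, #4, #5, #6, #7, #8, #9, #10, #11, #13, #14, #15, #16, #17.
Of those, in District North: #7, #10, #14, #16 → 4.

4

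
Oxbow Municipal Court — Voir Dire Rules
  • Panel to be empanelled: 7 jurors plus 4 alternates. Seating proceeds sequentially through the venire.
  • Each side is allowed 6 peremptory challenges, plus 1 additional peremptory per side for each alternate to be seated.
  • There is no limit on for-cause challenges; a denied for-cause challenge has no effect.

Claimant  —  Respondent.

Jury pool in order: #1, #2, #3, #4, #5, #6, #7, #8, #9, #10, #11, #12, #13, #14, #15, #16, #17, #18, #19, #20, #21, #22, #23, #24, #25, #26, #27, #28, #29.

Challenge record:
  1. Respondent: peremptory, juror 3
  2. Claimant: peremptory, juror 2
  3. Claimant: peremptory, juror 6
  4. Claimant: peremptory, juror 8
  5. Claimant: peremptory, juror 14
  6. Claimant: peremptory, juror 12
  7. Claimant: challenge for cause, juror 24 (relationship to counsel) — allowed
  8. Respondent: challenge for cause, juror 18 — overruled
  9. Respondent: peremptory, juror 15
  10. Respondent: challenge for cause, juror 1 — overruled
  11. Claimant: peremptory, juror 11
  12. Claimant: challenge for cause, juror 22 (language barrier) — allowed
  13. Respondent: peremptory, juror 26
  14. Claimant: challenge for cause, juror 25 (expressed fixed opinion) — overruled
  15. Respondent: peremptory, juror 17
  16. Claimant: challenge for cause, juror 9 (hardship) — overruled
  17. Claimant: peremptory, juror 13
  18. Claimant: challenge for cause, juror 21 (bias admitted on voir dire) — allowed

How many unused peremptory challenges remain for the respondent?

Respondent allotment: 6 base + 1 × 4 alternates = 10.
Respondent peremptories used: #3, #15, #26, #17 — 4 (for-cause on #18, #1 don't count).
Remaining: 10 − 4 = 6.

6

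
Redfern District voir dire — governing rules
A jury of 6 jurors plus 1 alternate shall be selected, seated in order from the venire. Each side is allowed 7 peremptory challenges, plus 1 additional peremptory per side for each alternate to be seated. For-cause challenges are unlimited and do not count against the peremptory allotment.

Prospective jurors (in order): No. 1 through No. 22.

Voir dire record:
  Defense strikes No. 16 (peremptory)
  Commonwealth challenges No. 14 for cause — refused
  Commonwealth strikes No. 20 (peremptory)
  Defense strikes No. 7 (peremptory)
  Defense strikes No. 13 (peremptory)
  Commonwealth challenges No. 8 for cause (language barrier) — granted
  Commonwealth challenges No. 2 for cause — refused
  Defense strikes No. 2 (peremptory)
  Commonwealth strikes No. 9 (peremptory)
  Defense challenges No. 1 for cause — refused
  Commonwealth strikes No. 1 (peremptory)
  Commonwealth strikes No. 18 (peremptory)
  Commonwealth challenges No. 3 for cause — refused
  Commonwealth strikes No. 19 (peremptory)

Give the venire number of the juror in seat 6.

11

Removed: #1, #2, #7, #8, #9, #13, #16, #18, #19, #20. (#3, #14 stay — for-cause denied.)
Seating in order: seats 1–6 → #3, #4, #5, #6, #10, #11; alternates → #12.
So seat 6 is #11.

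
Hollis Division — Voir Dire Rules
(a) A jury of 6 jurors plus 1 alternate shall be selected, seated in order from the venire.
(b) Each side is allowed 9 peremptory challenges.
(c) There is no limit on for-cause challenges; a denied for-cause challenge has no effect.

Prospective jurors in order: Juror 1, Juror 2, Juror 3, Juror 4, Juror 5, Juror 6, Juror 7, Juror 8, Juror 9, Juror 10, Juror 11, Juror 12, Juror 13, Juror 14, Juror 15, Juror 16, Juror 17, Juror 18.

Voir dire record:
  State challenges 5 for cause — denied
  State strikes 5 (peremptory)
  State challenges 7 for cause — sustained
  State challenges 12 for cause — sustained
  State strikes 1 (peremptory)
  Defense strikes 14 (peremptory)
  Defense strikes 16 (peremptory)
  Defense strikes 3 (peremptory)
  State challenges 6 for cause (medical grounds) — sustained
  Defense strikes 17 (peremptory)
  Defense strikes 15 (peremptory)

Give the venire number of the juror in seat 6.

11

Removed: #1, #3, #5, #6, #7, #12, #14, #15, #16, #17.
Seating in order: seats 1–6 → #2, #4, #8, #9, #10, #11; alternates → #13.
So seat 6 is #11.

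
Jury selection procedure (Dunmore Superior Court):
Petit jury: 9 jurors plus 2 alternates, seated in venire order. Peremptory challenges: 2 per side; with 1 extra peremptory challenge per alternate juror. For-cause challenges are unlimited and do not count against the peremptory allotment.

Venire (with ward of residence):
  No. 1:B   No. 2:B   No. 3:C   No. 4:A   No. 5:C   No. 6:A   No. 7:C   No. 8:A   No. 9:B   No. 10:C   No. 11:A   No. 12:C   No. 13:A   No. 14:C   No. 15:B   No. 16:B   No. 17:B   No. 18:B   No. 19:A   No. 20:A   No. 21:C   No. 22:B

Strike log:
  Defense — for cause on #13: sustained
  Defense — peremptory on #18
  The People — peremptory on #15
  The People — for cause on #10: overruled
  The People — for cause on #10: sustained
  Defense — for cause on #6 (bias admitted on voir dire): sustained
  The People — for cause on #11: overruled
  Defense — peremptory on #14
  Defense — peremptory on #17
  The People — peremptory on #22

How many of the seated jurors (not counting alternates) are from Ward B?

3

Removed: #6, #10, #13, #14, #15, #17, #18, #22.
Seated jurors 1–9: #1, #2, #3, #4, #5, #7, #8, #9, #11 (alternates #12, #16 not counted).
Of those, in Ward B: #1, #2, #9 → 3.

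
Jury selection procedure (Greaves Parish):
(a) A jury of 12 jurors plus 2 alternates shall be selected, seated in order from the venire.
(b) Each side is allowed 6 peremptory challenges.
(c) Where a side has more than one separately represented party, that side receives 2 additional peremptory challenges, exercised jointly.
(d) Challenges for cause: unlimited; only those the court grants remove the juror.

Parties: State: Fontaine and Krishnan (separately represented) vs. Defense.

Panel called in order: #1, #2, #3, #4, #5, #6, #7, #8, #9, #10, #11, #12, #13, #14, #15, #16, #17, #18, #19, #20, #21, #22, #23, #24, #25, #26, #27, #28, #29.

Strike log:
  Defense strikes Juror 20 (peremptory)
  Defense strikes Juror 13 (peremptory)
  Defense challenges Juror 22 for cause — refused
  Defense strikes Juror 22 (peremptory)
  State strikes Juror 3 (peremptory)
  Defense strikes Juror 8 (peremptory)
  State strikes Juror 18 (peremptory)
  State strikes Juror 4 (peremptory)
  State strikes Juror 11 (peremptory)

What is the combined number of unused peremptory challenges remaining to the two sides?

State allotment: 6 base + 2 multi-party = 8. Defense allotment: 6.
State peremptories used: #3, #18, #4, #11 — 4.
Defense peremptories used: #20, #13, #22, #8 — 4 (the for-cause on #22 doesn't count).
Remaining: (8 − 4) + (6 − 4) = 6.

6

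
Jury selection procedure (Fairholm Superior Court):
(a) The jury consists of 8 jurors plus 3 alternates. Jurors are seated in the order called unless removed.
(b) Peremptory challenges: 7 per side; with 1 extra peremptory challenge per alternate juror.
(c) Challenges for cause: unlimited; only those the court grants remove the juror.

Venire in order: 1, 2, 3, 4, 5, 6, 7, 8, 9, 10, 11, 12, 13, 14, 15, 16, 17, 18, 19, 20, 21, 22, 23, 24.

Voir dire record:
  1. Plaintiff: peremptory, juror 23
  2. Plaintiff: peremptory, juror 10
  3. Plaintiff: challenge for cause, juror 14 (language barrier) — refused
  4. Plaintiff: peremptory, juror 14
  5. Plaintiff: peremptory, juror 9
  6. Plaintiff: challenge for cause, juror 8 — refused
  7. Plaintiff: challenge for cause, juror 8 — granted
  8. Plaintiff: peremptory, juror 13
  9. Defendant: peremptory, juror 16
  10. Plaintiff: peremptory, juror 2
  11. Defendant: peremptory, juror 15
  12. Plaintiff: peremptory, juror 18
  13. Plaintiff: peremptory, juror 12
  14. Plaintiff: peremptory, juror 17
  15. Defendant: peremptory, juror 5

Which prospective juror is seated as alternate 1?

Removed: #2, #5, #8, #9, #10, #12, #13, #14, #15, #16, #17, #18, #23.
Filling seats in venire order through position 9: #1, #3, #4, #6, #7, #11, #19, #20, #21.
So alternate 1 is #21.

21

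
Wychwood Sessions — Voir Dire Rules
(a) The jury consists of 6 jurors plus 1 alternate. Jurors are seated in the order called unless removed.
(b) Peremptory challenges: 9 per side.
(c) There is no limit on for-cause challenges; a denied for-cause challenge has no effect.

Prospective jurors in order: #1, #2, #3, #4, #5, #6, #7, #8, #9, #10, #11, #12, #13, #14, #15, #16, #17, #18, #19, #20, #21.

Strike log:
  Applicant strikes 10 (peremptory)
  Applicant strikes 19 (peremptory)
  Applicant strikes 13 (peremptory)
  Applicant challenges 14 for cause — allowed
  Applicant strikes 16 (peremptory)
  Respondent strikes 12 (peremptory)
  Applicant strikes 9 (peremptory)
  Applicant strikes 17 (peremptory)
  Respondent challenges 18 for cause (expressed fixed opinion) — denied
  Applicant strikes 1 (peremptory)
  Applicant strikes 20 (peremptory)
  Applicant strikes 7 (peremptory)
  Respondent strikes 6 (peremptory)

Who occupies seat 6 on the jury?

11

Removed: #1, #6, #7, #9, #10, #12, #13, #14, #16, #17, #19, #20. (#18 stays — for-cause denied.)
Filling seats in venire order through position 6: #2, #3, #4, #5, #8, #11.
So seat 6 is #11.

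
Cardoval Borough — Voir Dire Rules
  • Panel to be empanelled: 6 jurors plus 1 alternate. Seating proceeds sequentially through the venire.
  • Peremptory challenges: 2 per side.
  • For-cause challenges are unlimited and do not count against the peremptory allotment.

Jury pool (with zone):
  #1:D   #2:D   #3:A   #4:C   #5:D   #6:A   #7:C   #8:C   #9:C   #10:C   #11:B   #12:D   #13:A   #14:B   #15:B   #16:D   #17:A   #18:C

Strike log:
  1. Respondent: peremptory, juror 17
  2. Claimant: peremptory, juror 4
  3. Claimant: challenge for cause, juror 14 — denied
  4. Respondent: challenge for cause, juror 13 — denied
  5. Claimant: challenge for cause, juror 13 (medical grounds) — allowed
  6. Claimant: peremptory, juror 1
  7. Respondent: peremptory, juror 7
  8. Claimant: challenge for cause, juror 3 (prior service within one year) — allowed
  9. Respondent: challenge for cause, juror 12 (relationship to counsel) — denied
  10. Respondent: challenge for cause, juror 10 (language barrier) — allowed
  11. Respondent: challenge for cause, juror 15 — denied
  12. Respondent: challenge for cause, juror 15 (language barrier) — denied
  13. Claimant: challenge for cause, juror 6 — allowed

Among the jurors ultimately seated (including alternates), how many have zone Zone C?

2

Removed: #1, #3, #4, #6, #7, #10, #13, #17.
Seated (7 incl. alternates): #2, #5, #8, #9, #11, #12, #14.
Of those, in Zone C: #8, #9 → 2.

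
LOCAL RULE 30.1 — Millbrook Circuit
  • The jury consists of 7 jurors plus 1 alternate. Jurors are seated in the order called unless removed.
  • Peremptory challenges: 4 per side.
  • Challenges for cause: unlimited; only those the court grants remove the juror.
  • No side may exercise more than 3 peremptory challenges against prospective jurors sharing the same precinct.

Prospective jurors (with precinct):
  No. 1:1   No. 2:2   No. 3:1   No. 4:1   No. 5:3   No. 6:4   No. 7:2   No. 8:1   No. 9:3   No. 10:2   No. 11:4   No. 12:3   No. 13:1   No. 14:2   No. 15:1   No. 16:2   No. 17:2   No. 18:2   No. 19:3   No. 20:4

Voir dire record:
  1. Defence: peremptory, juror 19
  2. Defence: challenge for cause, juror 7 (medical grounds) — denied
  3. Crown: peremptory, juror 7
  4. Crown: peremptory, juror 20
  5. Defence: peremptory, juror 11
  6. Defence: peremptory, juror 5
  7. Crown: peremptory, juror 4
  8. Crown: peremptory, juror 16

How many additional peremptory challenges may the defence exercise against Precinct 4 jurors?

Defence peremptories so far: #19, #11, #5 — 3 of 4 used, 1 left overall.
Against Precinct 4: #11 — 1 used; per-precinct cap 3 leaves 2.
Binding limit: min(1, 2) = 1.

1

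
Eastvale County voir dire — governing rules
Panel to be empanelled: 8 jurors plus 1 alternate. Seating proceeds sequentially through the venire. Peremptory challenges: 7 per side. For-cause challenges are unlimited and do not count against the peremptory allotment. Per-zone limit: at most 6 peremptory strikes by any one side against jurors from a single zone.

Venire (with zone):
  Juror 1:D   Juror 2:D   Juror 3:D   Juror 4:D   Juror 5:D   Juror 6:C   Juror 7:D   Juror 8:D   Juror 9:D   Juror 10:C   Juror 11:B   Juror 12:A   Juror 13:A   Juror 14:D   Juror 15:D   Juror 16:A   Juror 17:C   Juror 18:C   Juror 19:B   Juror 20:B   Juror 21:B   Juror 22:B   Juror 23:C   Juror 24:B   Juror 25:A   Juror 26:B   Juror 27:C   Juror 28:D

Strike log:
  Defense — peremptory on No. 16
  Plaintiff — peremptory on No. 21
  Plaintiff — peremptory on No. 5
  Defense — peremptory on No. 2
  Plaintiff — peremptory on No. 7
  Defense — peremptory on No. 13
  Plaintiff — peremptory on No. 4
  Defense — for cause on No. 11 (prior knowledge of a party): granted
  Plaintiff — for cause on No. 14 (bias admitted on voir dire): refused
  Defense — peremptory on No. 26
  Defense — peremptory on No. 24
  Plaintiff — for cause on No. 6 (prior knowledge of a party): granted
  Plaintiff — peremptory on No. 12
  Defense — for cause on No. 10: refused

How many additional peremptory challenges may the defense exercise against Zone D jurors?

2

Defense peremptories so far: #16, #2, #13, #26, #24 — 5 of 7 used, 2 left overall.
Against Zone D: #2 — 1 used; per-zone cap 6 leaves 5.
Binding limit: min(2, 5) = 2.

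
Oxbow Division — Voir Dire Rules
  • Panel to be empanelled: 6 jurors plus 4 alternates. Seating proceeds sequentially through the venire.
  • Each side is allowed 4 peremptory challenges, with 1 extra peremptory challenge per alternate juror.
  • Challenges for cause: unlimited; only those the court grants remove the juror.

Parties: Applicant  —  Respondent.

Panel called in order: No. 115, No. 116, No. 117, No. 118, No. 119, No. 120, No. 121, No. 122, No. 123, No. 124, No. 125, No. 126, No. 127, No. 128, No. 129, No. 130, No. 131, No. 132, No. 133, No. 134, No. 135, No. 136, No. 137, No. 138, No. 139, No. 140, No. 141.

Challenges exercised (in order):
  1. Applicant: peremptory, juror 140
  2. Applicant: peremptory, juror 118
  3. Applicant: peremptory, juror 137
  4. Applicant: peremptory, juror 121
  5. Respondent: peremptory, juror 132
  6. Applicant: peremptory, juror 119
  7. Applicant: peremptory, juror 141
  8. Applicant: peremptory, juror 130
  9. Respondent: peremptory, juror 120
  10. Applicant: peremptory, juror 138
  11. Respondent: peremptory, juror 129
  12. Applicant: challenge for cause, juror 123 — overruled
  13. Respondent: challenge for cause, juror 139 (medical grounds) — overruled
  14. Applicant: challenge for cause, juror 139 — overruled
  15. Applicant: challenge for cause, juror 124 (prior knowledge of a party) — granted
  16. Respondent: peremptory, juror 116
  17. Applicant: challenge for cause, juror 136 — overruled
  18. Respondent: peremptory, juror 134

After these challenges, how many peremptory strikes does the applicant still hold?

0

Applicant allotment: 4 base + 1 × 4 alternates = 8.
Applicant peremptories used: #140, #118, #137, #121, #119, #141, #130, #138 — 8 (for-cause on #123, #139, #124, #136 don't count).
Remaining: 8 − 8 = 0.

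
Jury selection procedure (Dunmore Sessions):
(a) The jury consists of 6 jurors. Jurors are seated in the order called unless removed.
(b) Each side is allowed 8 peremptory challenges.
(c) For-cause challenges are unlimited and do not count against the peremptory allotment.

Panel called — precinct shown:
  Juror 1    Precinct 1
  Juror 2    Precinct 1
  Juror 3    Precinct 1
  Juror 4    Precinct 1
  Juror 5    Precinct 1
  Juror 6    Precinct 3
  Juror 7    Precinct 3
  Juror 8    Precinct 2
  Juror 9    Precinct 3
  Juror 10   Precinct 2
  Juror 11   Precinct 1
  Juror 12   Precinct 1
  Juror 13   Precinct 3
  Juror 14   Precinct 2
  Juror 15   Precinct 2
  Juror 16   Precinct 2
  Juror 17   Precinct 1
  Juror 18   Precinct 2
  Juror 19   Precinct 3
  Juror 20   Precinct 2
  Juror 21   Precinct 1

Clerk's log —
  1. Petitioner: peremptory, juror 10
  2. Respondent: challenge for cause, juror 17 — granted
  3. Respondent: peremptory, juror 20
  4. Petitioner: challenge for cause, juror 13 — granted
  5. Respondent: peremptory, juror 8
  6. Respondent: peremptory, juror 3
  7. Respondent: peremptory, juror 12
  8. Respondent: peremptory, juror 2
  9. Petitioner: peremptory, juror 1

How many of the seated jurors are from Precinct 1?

3

Removed: #1, #2, #3, #8, #10, #12, #13, #17, #20.
Seated jurors 1–6: #4, #5, #6, #7, #9, #11.
Of those, in Precinct 1: #4, #5, #11 → 3.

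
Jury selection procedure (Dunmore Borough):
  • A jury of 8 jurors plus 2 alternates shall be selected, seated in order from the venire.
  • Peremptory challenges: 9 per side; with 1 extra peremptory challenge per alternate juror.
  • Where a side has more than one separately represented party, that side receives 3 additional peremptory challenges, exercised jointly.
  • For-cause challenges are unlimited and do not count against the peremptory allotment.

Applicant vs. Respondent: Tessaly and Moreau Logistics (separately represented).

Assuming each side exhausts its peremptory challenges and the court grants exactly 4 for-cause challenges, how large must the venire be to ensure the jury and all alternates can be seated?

39

Seats to fill: 8 + 2 alternates = 10.
Peremptories — Applicant: 9 + 1×2 = 11; Respondent: 9 + 1×2 + 3 = 14; total 25.
For-cause removals: 4.
Minimum venire: 10 + 25 + 4 = 39.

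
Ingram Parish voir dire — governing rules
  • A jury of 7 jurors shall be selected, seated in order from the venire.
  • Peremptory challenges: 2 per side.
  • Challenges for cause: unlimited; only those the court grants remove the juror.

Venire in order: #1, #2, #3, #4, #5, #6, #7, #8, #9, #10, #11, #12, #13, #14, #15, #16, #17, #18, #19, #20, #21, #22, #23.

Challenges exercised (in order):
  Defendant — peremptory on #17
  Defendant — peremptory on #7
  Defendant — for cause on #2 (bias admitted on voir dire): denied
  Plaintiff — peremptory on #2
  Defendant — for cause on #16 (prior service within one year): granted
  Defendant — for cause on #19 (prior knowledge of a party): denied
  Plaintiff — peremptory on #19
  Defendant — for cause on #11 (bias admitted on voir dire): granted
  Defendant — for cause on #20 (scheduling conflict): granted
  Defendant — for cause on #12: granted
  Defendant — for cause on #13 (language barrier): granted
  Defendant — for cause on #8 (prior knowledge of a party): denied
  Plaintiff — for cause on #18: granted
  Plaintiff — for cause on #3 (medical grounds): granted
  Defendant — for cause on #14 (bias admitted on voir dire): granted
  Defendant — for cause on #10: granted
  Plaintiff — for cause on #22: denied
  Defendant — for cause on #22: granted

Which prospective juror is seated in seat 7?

Removed: #2, #3, #7, #10, #11, #12, #13, #14, #16, #17, #18, #19, #20, #22. (#8 stays — for-cause denied.)
Seating in order: seats 1–7 → #1, #4, #5, #6, #8, #9, #15.
So seat 7 is #15.

15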